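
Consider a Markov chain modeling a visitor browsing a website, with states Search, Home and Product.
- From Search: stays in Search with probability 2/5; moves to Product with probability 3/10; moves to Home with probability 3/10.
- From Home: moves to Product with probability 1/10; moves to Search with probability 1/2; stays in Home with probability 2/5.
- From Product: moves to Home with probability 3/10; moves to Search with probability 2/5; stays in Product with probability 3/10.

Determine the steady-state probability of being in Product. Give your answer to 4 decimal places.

Let the stationary distribution be π with π = πP and π_1 + π_2 + π_3 = 1.
π_1 = 0.4·π_1 + 0.5·π_2 + 0.4·π_3
π_2 = 0.3·π_1 + 0.4·π_2 + 0.3·π_3
Solving with the normalization constraint gives π = (0.4333, 0.3333, 0.2333).
So the stationary probability of Product is 0.2333.

0.2333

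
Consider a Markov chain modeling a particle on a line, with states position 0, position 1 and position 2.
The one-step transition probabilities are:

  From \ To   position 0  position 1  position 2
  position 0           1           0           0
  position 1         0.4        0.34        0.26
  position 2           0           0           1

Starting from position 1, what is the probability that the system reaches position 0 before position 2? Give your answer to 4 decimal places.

0.6061

Let h(s) be the probability of absorption at position 0 starting from transient state s. Then h(position 0) = 1 and h(position 2) = 0. By first-step analysis:
h(position 1) = 0.4·1 + 0.34·h(position 1) + 0.26·0
Solving: h(position 1) = 0.6061.
Starting from position 1, the probability is 0.6061.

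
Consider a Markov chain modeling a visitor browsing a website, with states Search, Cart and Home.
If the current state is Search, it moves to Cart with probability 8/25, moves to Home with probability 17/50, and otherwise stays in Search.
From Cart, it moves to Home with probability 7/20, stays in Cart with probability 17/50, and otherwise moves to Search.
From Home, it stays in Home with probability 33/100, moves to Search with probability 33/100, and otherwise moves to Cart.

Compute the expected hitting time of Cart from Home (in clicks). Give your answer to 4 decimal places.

Let t(s) be the expected number of clicks to first reach Cart from state s, with t(Cart) = 0. Conditioning on the first click:
t(Search) = 1 + 0.34·t(Search) + 0.34·t(Home)
t(Home) = 1 + 0.33·t(Search) + 0.33·t(Home)
Solving: t(Search) = 3.0606, t(Home) = 3.0000.
Expected clicks from Home to Cart: 3.0000.

3.0000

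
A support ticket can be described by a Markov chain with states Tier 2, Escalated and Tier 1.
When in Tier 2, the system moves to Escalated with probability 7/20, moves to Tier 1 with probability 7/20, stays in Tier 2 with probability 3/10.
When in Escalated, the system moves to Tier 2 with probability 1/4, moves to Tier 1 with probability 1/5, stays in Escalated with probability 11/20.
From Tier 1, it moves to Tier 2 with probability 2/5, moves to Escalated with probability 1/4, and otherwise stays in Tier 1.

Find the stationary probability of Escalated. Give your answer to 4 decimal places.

Let the stationary distribution be π with π = πP and π_1 + π_2 + π_3 = 1.
π_1 = 0.3·π_1 + 0.25·π_2 + 0.4·π_3
π_2 = 0.35·π_1 + 0.55·π_2 + 0.25·π_3
Solving with the normalization constraint gives π = (0.3089, 0.4013, 0.2898).
So the stationary probability of Escalated is 0.4013.

0.4013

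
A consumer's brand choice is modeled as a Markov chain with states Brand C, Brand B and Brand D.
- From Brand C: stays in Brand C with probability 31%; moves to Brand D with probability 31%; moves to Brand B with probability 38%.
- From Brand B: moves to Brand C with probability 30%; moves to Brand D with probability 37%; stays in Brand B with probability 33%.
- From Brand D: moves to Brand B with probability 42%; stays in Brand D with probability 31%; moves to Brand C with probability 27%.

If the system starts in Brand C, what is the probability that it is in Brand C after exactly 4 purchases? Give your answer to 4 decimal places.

0.2930

Propagate the distribution vector 4 purchases from Brand C.
After 0 purchases: (1.0000, 0.0000, 0.0000)
After 1 purchase: (0.3100, 0.3800, 0.3100)
After 2 purchases: (0.2938, 0.3734, 0.3328)
After 3 purchases: (0.2930, 0.3746, 0.3324)
After 4 purchases: (0.2930, 0.3746, 0.3325)
P(in Brand C after 4 purchases) = 0.2930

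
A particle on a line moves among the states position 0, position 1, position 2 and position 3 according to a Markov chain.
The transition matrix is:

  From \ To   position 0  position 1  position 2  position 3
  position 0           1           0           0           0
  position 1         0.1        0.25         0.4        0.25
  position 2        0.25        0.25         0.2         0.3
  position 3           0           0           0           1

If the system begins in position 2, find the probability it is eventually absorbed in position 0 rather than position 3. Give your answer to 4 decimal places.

Let h(s) be the probability of absorption at position 0 starting from transient state s. Then h(position 0) = 1 and h(position 3) = 0. By first-step analysis:
h(position 1) = 0.1·1 + 0.25·h(position 1) + 0.4·h(position 2) + 0.25·0
h(position 2) = 0.25·1 + 0.25·h(position 1) + 0.2·h(position 2) + 0.3·0
Solving: h(position 1) = 0.3600, h(position 2) = 0.4250.
Starting from position 2, the probability is 0.4250.

0.4250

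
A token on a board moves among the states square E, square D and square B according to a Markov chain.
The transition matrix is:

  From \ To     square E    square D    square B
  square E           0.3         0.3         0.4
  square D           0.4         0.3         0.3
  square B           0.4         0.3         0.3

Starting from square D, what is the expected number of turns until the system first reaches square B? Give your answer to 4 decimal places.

2.9730

Let t(s) be the expected number of turns to first reach square B from state s, with t(square B) = 0. Conditioning on the first turn:
t(square E) = 1 + 0.3·t(square E) + 0.3·t(square D)
t(square D) = 1 + 0.4·t(square E) + 0.3·t(square D)
Solving: t(square E) = 2.7027, t(square D) = 2.9730.
Expected turns from square D to square B: 2.9730.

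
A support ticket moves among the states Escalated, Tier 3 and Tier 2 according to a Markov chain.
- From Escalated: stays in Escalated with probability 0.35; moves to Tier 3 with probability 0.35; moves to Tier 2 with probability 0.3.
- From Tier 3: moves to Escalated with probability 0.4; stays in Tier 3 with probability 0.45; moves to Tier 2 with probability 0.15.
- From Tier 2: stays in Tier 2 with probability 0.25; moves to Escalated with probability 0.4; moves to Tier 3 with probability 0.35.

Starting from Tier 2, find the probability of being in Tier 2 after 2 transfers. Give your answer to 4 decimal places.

0.2350

Sum over the intermediate state after 1 transfer:
P = P(Tier 2→Escalated)·P(Escalated→Tier 2) + P(Tier 2→Tier 3)·P(Tier 3→Tier 2) + P(Tier 2→Tier 2)·P(Tier 2→Tier 2)
  = 0.4×0.3 + 0.35×0.15 + 0.25×0.25
  = 0.1200 + 0.0525 + 0.0625 = 0.2350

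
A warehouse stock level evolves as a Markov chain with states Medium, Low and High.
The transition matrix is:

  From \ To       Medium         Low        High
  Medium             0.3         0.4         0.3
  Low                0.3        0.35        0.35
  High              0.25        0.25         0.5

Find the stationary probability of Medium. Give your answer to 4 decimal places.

0.2802

Let the stationary distribution be π with π = πP and π_1 + π_2 + π_3 = 1.
π_1 = 0.3·π_1 + 0.3·π_2 + 0.25·π_3
π_2 = 0.4·π_1 + 0.35·π_2 + 0.25·π_3
Solving with the normalization constraint gives π = (0.2802, 0.3245, 0.3953).
So the stationary probability of Medium is 0.2802.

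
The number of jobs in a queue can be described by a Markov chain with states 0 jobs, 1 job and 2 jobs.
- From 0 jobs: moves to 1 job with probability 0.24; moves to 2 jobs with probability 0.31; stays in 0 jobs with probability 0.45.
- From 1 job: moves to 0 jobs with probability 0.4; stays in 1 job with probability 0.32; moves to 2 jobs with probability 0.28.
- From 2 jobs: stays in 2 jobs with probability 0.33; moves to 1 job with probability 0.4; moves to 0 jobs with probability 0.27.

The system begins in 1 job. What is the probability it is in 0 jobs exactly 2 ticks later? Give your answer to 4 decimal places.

0.3836

Sum over the intermediate state after 1 tick:
P = P(1 job→0 jobs)·P(0 jobs→0 jobs) + P(1 job→1 job)·P(1 job→0 jobs) + P(1 job→2 jobs)·P(2 jobs→0 jobs)
  = 0.4×0.45 + 0.32×0.4 + 0.28×0.27
  = 0.1800 + 0.1280 + 0.0756 = 0.3836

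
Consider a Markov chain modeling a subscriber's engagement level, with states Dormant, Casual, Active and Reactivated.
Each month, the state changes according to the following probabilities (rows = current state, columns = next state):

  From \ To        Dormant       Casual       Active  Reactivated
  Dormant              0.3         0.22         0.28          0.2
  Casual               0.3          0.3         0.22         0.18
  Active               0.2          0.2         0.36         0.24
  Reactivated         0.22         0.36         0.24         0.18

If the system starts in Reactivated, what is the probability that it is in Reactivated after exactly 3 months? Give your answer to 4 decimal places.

0.2015

Propagate the distribution vector 3 months from Reactivated.
After 0 months: (0.0000, 0.0000, 0.0000, 1.0000)
After 1 month: (0.2200, 0.3600, 0.2400, 0.1800)
After 2 months: (0.2616, 0.2692, 0.2704, 0.1988)
After 3 months: (0.2571, 0.2640, 0.2775, 0.2015)
P(in Reactivated after 3 months) = 0.2015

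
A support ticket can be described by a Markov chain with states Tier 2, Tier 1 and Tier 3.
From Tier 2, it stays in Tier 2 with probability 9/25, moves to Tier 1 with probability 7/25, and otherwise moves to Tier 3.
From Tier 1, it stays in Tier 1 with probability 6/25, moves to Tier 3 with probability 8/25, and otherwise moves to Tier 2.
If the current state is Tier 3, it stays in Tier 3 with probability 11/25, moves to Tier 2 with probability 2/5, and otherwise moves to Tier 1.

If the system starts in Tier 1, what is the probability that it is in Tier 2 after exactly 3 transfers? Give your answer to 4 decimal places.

0.3936

Propagate the distribution vector 3 transfers from Tier 1.
After 0 transfers: (0.0000, 1.0000, 0.0000)
After 1 transfer: (0.4400, 0.2400, 0.3200)
After 2 transfers: (0.3920, 0.2320, 0.3760)
After 3 transfers: (0.3936, 0.2256, 0.3808)
P(in Tier 2 after 3 transfers) = 0.3936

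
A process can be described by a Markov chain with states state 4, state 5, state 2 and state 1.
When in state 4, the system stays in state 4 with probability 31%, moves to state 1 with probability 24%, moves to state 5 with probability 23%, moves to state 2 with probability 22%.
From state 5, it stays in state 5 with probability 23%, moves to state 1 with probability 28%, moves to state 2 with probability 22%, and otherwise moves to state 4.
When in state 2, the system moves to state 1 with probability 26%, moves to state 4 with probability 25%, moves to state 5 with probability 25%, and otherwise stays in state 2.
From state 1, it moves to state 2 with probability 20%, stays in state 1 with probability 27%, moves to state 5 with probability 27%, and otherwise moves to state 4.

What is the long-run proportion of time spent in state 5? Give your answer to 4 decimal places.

0.2449

Let the stationary distribution be π with π = πP and π_1 + π_2 + π_3 + π_4 = 1.
π_1 = 0.31·π_1 + 0.27·π_2 + 0.25·π_3 + 0.26·π_4
π_2 = 0.23·π_1 + 0.23·π_2 + 0.25·π_3 + 0.27·π_4
π_3 = 0.22·π_1 + 0.22·π_2 + 0.24·π_3 + 0.2·π_4
Solving with the normalization constraint gives π = (0.2740, 0.2449, 0.2191, 0.2620).
So the stationary probability of state 5 is 0.2449.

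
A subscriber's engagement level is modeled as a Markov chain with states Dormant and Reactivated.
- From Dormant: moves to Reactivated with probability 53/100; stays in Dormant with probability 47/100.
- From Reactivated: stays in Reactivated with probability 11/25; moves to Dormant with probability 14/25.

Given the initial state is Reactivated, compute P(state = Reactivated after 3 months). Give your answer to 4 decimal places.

Propagate the distribution vector 3 months from Reactivated.
After 0 months: (0.0000, 1.0000)
After 1 month: (0.5600, 0.4400)
After 2 months: (0.5096, 0.4904)
After 3 months: (0.5141, 0.4859)
P(in Reactivated after 3 months) = 0.4859

0.4859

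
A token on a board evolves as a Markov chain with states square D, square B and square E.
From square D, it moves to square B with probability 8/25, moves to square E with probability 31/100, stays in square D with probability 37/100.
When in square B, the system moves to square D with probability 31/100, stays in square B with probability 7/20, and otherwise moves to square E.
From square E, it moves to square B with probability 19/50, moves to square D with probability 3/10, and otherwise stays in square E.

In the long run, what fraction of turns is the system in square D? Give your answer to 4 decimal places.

Let the stationary distribution be π with π = πP and π_1 + π_2 + π_3 = 1.
π_1 = 0.37·π_1 + 0.31·π_2 + 0.3·π_3
π_2 = 0.32·π_1 + 0.35·π_2 + 0.38·π_3
Solving with the normalization constraint gives π = (0.3263, 0.3499, 0.3237).
So the stationary probability of square D is 0.3263.

0.3263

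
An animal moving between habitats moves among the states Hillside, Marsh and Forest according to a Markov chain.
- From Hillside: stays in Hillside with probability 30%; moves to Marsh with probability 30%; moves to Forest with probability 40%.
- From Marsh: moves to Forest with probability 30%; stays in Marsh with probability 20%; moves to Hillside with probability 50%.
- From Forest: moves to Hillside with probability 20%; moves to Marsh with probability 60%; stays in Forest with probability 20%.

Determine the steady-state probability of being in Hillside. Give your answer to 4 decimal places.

Let the stationary distribution be π with π = πP and π_1 + π_2 + π_3 = 1.
π_1 = 0.3·π_1 + 0.5·π_2 + 0.2·π_3
π_2 = 0.3·π_1 + 0.2·π_2 + 0.6·π_3
Solving with the normalization constraint gives π = (0.3407, 0.3556, 0.3037).
So the stationary probability of Hillside is 0.3407.

0.3407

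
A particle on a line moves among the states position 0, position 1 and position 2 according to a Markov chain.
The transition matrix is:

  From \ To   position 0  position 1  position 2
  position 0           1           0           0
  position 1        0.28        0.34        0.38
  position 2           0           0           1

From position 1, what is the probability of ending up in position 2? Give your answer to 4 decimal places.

0.5758

Let h(s) be the probability of absorption at position 2 starting from transient state s. Then h(position 2) = 1 and h(position 0) = 0. By first-step analysis:
h(position 1) = 0.28·0 + 0.34·h(position 1) + 0.38·1
Solving: h(position 1) = 0.5758.
Starting from position 1, the probability is 0.5758.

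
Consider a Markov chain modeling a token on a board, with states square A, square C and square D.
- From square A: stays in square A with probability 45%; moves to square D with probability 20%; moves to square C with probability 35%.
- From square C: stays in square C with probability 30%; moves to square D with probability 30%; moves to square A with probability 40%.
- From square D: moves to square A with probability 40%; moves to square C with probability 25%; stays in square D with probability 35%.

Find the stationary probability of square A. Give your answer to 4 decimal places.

0.4211

Let the stationary distribution be π with π = πP and π_1 + π_2 + π_3 = 1.
π_1 = 0.45·π_1 + 0.4·π_2 + 0.4·π_3
π_2 = 0.35·π_1 + 0.3·π_2 + 0.25·π_3
Solving with the normalization constraint gives π = (0.4211, 0.3075, 0.2715).
So the stationary probability of square A is 0.4211.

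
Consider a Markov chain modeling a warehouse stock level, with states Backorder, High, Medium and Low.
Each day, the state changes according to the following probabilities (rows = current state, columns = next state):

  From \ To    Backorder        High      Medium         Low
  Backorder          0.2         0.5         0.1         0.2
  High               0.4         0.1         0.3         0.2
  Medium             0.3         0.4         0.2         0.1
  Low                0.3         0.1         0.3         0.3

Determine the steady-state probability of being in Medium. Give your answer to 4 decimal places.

Let the stationary distribution be π with π = πP and π_1 + π_2 + π_3 + π_4 = 1.
π_1 = 0.2·π_1 + 0.4·π_2 + 0.3·π_3 + 0.3·π_4
π_2 = 0.5·π_1 + 0.1·π_2 + 0.4·π_3 + 0.1·π_4
π_3 = 0.1·π_1 + 0.3·π_2 + 0.2·π_3 + 0.3·π_4
Solving with the normalization constraint gives π = (0.2986, 0.2850, 0.2184, 0.1980).
So the stationary probability of Medium is 0.2184.

0.2184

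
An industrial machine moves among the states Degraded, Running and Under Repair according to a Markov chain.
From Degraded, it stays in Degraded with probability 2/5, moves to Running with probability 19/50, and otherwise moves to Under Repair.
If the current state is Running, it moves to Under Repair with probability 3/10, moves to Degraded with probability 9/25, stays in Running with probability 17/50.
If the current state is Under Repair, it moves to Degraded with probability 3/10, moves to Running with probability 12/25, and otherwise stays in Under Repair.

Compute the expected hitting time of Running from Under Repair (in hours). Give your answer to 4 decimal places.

2.2388

Let t(s) be the expected number of hours to first reach Running from state s, with t(Running) = 0. Conditioning on the first hour:
t(Degraded) = 1 + 0.4·t(Degraded) + 0.22·t(Under Repair)
t(Under Repair) = 1 + 0.3·t(Degraded) + 0.22·t(Under Repair)
Solving: t(Degraded) = 2.4876, t(Under Repair) = 2.2388.
Expected hours from Under Repair to Running: 2.2388.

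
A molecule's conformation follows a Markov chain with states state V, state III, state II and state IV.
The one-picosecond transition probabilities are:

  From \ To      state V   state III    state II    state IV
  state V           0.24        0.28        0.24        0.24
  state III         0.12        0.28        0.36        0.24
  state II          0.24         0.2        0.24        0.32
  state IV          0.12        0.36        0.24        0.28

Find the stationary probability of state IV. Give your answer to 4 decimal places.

0.2728

Let the stationary distribution be π with π = πP and π_1 + π_2 + π_3 + π_4 = 1.
π_1 = 0.24·π_1 + 0.12·π_2 + 0.24·π_3 + 0.12·π_4
π_2 = 0.28·π_1 + 0.28·π_2 + 0.2·π_3 + 0.36·π_4
π_3 = 0.24·π_1 + 0.36·π_2 + 0.24·π_3 + 0.24·π_4
Solving with the normalization constraint gives π = (0.1737, 0.2799, 0.2736, 0.2728).
So the stationary probability of state IV is 0.2728.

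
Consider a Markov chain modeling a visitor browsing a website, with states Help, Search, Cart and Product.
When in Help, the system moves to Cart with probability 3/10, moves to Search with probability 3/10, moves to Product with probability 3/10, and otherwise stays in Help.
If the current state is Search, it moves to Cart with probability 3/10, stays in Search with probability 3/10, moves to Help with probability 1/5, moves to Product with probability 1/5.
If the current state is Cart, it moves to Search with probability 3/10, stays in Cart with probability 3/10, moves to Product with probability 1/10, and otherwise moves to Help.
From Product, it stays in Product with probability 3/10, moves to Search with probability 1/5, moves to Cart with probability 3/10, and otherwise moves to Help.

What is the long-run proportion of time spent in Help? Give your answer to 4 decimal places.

0.2091

Let the stationary distribution be π with π = πP and π_1 + π_2 + π_3 + π_4 = 1.
π_1 = 0.1·π_1 + 0.2·π_2 + 0.3·π_3 + 0.2·π_4
π_2 = 0.3·π_1 + 0.3·π_2 + 0.3·π_3 + 0.2·π_4
π_3 = 0.3·π_1 + 0.3·π_2 + 0.3·π_3 + 0.3·π_4
Solving with the normalization constraint gives π = (0.2091, 0.2788, 0.3000, 0.2121).
So the stationary probability of Help is 0.2091.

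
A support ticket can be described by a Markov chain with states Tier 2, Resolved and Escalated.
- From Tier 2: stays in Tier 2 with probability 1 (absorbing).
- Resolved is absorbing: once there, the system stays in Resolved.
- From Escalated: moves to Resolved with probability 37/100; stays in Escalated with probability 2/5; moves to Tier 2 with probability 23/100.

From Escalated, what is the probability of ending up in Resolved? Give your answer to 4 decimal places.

0.6167

Let h(s) be the probability of absorption at Resolved starting from transient state s. Then h(Resolved) = 1 and h(Tier 2) = 0. By first-step analysis:
h(Escalated) = 0.23·0 + 0.37·1 + 0.4·h(Escalated)
Solving: h(Escalated) = 0.6167.
Starting from Escalated, the probability is 0.6167.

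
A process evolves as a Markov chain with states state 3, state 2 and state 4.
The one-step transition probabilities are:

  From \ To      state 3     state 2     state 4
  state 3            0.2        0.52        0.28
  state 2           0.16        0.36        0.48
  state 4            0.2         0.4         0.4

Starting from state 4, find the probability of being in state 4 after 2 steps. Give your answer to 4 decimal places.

0.4080

Sum over the intermediate state after 1 step:
P = P(state 4→state 3)·P(state 3→state 4) + P(state 4→state 2)·P(state 2→state 4) + P(state 4→state 4)·P(state 4→state 4)
  = 0.2×0.28 + 0.4×0.48 + 0.4×0.4
  = 0.0560 + 0.1920 + 0.1600 = 0.4080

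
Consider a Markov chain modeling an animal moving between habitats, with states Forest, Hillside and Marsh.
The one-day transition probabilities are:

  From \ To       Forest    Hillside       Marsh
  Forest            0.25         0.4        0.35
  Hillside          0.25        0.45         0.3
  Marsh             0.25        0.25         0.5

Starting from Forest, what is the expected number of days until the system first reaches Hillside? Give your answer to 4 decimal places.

2.9565

Let t(s) be the expected number of days to first reach Hillside from state s, with t(Hillside) = 0. Conditioning on the first day:
t(Forest) = 1 + 0.25·t(Forest) + 0.35·t(Marsh)
t(Marsh) = 1 + 0.25·t(Forest) + 0.5·t(Marsh)
Solving: t(Forest) = 2.9565, t(Marsh) = 3.4783.
Expected days from Forest to Hillside: 2.9565.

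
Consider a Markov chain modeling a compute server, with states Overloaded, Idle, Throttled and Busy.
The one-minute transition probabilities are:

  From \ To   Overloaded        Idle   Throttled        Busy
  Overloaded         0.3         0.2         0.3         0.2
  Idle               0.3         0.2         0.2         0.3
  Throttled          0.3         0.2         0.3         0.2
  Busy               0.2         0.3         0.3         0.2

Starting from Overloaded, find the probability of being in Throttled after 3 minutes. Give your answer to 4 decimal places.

Propagate the distribution vector 3 minutes from Overloaded.
After 0 minutes: (1.0000, 0.0000, 0.0000, 0.0000)
After 1 minute: (0.3000, 0.2000, 0.3000, 0.2000)
After 2 minutes: (0.2800, 0.2200, 0.2800, 0.2200)
After 3 minutes: (0.2780, 0.2220, 0.2780, 0.2220)
P(in Throttled after 3 minutes) = 0.2780

0.2780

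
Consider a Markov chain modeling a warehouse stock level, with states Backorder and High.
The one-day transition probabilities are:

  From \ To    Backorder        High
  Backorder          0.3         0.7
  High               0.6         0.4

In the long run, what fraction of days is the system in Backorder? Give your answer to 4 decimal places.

0.4615

Let the stationary distribution be π with π = πP and π_1 + π_2 = 1.
π_1 = 0.3·π_1 + 0.6·π_2
Solving with the normalization constraint gives π = (0.4615, 0.5385).
So the stationary probability of Backorder is 0.4615.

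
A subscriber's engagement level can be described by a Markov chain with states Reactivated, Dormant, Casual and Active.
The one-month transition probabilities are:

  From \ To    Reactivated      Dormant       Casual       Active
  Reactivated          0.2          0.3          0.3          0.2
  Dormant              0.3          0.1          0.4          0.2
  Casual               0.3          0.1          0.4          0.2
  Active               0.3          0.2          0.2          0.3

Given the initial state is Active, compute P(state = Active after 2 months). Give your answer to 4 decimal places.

0.2300

Propagate the distribution vector 2 months from Active.
After 0 months: (0.0000, 0.0000, 0.0000, 1.0000)
After 1 month: (0.3000, 0.2000, 0.2000, 0.3000)
After 2 months: (0.2700, 0.1900, 0.3100, 0.2300)
P(in Active after 2 months) = 0.2300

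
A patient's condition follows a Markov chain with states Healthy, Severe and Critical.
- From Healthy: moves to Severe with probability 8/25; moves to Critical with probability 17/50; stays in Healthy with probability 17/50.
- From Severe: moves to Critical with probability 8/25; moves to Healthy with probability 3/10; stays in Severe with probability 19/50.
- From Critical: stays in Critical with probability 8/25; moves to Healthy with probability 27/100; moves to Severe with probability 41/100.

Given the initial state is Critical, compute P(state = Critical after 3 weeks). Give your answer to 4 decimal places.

Propagate the distribution vector 3 weeks from Critical.
After 0 weeks: (0.0000, 0.0000, 1.0000)
After 1 week: (0.2700, 0.4100, 0.3200)
After 2 weeks: (0.3012, 0.3734, 0.3254)
After 3 weeks: (0.3023, 0.3717, 0.3260)
P(in Critical after 3 weeks) = 0.3260

0.3260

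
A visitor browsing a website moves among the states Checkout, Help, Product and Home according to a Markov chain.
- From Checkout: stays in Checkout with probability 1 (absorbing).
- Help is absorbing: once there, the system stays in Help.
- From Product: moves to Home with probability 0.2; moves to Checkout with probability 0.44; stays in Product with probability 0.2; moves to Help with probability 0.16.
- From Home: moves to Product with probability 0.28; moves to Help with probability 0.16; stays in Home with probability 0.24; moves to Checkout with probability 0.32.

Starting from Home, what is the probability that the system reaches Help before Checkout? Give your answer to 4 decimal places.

0.3130

Let h(s) be the probability of absorption at Help starting from transient state s. Then h(Help) = 1 and h(Checkout) = 0. By first-step analysis:
h(Product) = 0.44·0 + 0.16·1 + 0.2·h(Product) + 0.2·h(Home)
h(Home) = 0.32·0 + 0.16·1 + 0.28·h(Product) + 0.24·h(Home)
Solving: h(Product) = 0.2783, h(Home) = 0.3130.
Starting from Home, the probability is 0.3130.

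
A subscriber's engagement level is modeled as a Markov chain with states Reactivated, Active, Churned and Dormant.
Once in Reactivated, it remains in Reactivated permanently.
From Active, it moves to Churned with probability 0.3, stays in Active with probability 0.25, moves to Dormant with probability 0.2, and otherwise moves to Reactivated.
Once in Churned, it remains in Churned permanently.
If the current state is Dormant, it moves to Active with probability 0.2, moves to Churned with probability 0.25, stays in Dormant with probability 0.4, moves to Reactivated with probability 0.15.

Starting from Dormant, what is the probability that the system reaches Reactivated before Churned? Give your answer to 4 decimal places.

Let h(s) be the probability of absorption at Reactivated starting from transient state s. Then h(Reactivated) = 1 and h(Churned) = 0. By first-step analysis:
h(Active) = 0.25·1 + 0.25·h(Active) + 0.3·0 + 0.2·h(Dormant)
h(Dormant) = 0.15·1 + 0.2·h(Active) + 0.25·0 + 0.4·h(Dormant)
Solving: h(Active) = 0.4390, h(Dormant) = 0.3963.
Starting from Dormant, the probability is 0.3963.

0.3963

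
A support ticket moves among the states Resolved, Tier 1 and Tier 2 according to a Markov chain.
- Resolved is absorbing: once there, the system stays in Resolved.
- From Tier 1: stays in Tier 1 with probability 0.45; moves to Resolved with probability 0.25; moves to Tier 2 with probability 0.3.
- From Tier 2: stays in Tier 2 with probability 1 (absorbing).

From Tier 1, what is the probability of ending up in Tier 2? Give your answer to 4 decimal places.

0.5455

Let h(s) be the probability of absorption at Tier 2 starting from transient state s. Then h(Tier 2) = 1 and h(Resolved) = 0. By first-step analysis:
h(Tier 1) = 0.25·0 + 0.45·h(Tier 1) + 0.3·1
Solving: h(Tier 1) = 0.5455.
Starting from Tier 1, the probability is 0.5455.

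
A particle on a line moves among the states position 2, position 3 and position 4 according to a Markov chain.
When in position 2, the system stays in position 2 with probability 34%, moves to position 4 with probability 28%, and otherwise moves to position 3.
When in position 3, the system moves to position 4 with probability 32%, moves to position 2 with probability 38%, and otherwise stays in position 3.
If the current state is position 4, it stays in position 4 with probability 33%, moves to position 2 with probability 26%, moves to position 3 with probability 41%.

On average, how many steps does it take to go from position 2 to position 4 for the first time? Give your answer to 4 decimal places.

3.4005

Let t(s) be the expected number of steps to first reach position 4 from state s, with t(position 4) = 0. Conditioning on the first step:
t(position 2) = 1 + 0.34·t(position 2) + 0.38·t(position 3)
t(position 3) = 1 + 0.38·t(position 2) + 0.3·t(position 3)
Solving: t(position 2) = 3.4005, t(position 3) = 3.2746.
Expected steps from position 2 to position 4: 3.4005.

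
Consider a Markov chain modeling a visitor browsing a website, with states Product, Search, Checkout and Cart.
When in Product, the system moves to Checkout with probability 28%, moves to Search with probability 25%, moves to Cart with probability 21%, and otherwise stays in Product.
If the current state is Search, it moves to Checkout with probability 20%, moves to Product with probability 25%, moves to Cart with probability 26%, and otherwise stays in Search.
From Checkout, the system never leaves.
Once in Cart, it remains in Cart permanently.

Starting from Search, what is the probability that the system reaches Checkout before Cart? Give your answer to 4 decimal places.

0.4709

Let h(s) be the probability of absorption at Checkout starting from transient state s. Then h(Checkout) = 1 and h(Cart) = 0. By first-step analysis:
h(Product) = 0.26·h(Product) + 0.25·h(Search) + 0.28·1 + 0.21·0
h(Search) = 0.25·h(Product) + 0.29·h(Search) + 0.2·1 + 0.26·0
Solving: h(Product) = 0.5375, h(Search) = 0.4709.
Starting from Search, the probability is 0.4709.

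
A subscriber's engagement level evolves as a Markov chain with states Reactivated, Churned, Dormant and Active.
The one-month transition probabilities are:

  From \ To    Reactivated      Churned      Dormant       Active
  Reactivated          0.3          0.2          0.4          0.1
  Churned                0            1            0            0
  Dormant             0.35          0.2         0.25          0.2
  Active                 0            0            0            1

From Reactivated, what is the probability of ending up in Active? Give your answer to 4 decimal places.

0.4026

Let h(s) be the probability of absorption at Active starting from transient state s. Then h(Active) = 1 and h(Churned) = 0. By first-step analysis:
h(Reactivated) = 0.3·h(Reactivated) + 0.2·0 + 0.4·h(Dormant) + 0.1·1
h(Dormant) = 0.35·h(Reactivated) + 0.2·0 + 0.25·h(Dormant) + 0.2·1
Solving: h(Reactivated) = 0.4026, h(Dormant) = 0.4545.
Starting from Reactivated, the probability is 0.4026.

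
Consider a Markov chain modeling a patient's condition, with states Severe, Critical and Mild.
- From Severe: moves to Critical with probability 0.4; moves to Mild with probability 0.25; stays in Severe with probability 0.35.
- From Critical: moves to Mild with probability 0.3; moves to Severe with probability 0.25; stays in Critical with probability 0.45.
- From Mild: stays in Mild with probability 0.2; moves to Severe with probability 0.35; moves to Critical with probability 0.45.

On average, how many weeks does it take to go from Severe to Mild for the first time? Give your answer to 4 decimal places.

Let t(s) be the expected number of weeks to first reach Mild from state s, with t(Mild) = 0. Conditioning on the first week:
t(Severe) = 1 + 0.35·t(Severe) + 0.4·t(Critical)
t(Critical) = 1 + 0.25·t(Severe) + 0.45·t(Critical)
Solving: t(Severe) = 3.6893, t(Critical) = 3.4951.
Expected weeks from Severe to Mild: 3.6893.

3.6893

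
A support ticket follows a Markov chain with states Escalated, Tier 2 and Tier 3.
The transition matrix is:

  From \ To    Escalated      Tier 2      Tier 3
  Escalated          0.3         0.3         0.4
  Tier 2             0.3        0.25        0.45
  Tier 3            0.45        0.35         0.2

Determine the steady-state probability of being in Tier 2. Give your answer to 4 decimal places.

Let the stationary distribution be π with π = πP and π_1 + π_2 + π_3 = 1.
π_1 = 0.3·π_1 + 0.3·π_2 + 0.45·π_3
π_2 = 0.3·π_1 + 0.25·π_2 + 0.35·π_3
Solving with the normalization constraint gives π = (0.3519, 0.3022, 0.3459).
So the stationary probability of Tier 2 is 0.3022.

0.3022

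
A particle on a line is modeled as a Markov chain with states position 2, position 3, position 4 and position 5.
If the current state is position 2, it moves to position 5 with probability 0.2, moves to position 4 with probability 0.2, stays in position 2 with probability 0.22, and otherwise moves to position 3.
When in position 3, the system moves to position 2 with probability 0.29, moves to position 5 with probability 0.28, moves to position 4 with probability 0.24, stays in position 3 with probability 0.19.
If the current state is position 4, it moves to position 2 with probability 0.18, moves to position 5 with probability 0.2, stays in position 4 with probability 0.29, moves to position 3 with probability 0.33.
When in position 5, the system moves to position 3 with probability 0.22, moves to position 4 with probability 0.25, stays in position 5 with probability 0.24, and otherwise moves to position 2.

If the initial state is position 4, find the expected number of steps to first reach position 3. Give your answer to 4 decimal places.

3.1481

Let t(s) be the expected number of steps to first reach position 3 from state s, with t(position 3) = 0. Conditioning on the first step:
t(position 2) = 1 + 0.22·t(position 2) + 0.2·t(position 4) + 0.2·t(position 5)
t(position 4) = 1 + 0.18·t(position 2) + 0.29·t(position 4) + 0.2·t(position 5)
t(position 5) = 1 + 0.29·t(position 2) + 0.25·t(position 4) + 0.24·t(position 5)
Solving: t(position 2) = 2.9841, t(position 4) = 3.1481, t(position 5) = 3.4900.
Expected steps from position 4 to position 3: 3.1481.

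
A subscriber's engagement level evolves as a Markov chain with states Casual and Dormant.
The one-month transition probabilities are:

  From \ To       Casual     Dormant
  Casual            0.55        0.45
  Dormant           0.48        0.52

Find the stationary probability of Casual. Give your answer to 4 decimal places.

0.5161

Let the stationary distribution be π with π = πP and π_1 + π_2 = 1.
π_1 = 0.55·π_1 + 0.48·π_2
Solving with the normalization constraint gives π = (0.5161, 0.4839).
So the stationary probability of Casual is 0.5161.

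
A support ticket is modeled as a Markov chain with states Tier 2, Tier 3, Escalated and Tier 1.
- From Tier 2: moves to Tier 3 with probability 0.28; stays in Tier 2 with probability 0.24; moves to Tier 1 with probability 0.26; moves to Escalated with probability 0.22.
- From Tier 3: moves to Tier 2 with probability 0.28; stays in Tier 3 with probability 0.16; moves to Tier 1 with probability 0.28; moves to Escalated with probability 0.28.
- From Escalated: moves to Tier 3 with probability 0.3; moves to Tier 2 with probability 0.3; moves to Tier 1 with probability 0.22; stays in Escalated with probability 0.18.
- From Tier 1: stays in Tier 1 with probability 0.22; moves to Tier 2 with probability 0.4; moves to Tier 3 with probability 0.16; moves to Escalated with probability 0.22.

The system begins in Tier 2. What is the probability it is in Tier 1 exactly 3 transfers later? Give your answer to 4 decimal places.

Propagate the distribution vector 3 transfers from Tier 2.
After 0 transfers: (1.0000, 0.0000, 0.0000, 0.0000)
After 1 transfer: (0.2400, 0.2800, 0.2200, 0.2600)
After 2 transfers: (0.3060, 0.2196, 0.2280, 0.2464)
After 3 transfers: (0.3019, 0.2286, 0.2241, 0.2454)
P(in Tier 1 after 3 transfers) = 0.2454

0.2454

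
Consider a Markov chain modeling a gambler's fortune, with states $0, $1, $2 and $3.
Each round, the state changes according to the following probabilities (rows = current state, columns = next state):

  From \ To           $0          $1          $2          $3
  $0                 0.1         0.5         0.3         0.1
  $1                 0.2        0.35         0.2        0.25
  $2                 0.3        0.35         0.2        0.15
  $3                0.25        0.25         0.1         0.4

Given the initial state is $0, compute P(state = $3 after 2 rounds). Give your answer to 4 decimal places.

0.2200

Propagate the distribution vector 2 rounds from $0.
After 0 rounds: (1.0000, 0.0000, 0.0000, 0.0000)
After 1 round: (0.1000, 0.5000, 0.3000, 0.1000)
After 2 rounds: (0.2250, 0.3550, 0.2000, 0.2200)
P(in $3 after 2 rounds) = 0.2200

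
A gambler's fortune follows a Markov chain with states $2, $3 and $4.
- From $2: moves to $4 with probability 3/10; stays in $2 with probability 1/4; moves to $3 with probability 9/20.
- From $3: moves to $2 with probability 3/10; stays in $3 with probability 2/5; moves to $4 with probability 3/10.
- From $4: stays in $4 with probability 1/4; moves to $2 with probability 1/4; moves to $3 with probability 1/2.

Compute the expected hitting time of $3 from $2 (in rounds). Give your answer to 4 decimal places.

2.1538

Let t(s) be the expected number of rounds to first reach $3 from state s, with t($3) = 0. Conditioning on the first round:
t($2) = 1 + 0.25·t($2) + 0.3·t($4)
t($4) = 1 + 0.25·t($2) + 0.25·t($4)
Solving: t($2) = 2.1538, t($4) = 2.0513.
Expected rounds from $2 to $3: 2.1538.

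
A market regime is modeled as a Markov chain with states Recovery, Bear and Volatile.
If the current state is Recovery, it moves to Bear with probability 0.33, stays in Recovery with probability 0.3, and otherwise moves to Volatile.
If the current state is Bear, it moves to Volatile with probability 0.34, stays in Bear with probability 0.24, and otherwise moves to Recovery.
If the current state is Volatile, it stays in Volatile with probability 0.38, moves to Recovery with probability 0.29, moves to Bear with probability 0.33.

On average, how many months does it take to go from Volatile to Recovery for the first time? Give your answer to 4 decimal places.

Let t(s) be the expected number of months to first reach Recovery from state s, with t(Recovery) = 0. Conditioning on the first month:
t(Bear) = 1 + 0.24·t(Bear) + 0.34·t(Volatile)
t(Volatile) = 1 + 0.33·t(Bear) + 0.38·t(Volatile)
Solving: t(Bear) = 2.6741, t(Volatile) = 3.0362.
Expected months from Volatile to Recovery: 3.0362.

3.0362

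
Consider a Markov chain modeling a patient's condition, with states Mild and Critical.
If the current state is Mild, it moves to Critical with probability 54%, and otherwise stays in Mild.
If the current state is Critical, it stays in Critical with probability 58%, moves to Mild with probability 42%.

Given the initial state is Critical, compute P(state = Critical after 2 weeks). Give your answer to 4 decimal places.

Sum over the intermediate state after 1 week:
P = P(Critical→Mild)·P(Mild→Critical) + P(Critical→Critical)·P(Critical→Critical)
  = 0.42×0.54 + 0.58×0.58
  = 0.2268 + 0.3364 = 0.5632

0.5632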